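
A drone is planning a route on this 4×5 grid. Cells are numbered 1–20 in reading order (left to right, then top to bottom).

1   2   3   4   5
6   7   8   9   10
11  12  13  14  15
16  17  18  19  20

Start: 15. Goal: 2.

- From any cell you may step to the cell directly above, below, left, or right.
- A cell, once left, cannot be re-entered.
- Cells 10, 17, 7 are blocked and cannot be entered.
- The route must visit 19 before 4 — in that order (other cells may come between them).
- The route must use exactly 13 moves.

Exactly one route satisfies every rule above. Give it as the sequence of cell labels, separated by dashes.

The waypoints must appear in the order 19, 4, with no cell reused.
Route from 15: down 1 to 20, left 1 to 19, up 3 to 4, left 1 to 3, down 2 to 13, left 2 to 11, up 2 to 1, right 1 to 2 — 13 moves in all.
Check: order respected (19 at step 2, 4 at step 5); 13 moves as required.

15 - 20 - 19 - 14 - 9 - 4 - 3 - 8 - 13 - 12 - 11 - 6 - 1 - 2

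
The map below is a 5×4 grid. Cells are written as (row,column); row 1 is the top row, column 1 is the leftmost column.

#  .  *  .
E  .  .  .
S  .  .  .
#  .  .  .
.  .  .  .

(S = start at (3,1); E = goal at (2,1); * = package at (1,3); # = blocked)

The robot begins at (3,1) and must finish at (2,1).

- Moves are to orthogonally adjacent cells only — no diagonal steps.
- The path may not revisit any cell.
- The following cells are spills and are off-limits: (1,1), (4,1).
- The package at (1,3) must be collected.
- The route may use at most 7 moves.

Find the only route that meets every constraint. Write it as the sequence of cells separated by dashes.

The budget equals the shortest possible length, so every move has to be on a shortest route through the required cells.
Route from (3,1): 2× right (reaching (3,3)), 2× up (reaching (1,3)), left to (1,2), down to (2,2), left to (2,1) — 7 moves in all.
Check: all required cells visited; 7 ≤ 7 moves.

(3,1) - (3,2) - (3,3) - (2,3) - (1,3) - (1,2) - (2,2) - (2,1)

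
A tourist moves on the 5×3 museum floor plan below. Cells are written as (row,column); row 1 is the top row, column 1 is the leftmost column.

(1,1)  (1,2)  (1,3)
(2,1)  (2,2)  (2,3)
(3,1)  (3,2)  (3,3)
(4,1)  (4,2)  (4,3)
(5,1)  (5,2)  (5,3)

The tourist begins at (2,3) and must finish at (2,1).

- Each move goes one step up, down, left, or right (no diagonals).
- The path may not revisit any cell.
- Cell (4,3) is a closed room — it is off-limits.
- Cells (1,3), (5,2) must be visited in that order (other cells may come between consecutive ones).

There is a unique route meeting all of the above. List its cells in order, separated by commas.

(2,3), (1,3), (1,2), (2,2), (3,2), (4,2), (5,2), (5,1), (4,1), (3,1), (2,1)

The waypoints must appear in the order (1,3), (5,2), with no cell reused.
Route from (2,3): up to (1,3), left to (1,2), 4× down (reaching (5,2)), left to (5,1), 3× up (reaching (2,1)) — 10 moves in all.
Check: order respected ((1,3) at step 1, (5,2) at step 6).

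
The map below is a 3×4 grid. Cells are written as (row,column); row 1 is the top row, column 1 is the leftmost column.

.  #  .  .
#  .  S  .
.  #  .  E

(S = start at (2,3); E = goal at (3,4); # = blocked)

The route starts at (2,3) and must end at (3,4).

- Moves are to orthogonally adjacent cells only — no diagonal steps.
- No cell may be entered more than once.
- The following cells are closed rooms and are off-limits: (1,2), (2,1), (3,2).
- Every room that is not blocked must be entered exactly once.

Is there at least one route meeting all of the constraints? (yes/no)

no

Cell (2,2) has only one open neighbour but is neither the start nor the goal, so a Hamiltonian route would have to both enter and leave it through the same neighbour — impossible without revisiting.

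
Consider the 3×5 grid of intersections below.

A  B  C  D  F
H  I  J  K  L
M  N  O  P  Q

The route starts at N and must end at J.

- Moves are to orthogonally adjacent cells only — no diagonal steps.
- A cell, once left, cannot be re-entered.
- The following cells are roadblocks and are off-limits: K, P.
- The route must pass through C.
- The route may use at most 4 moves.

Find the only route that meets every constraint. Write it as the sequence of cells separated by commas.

Any route must reach C and still end at J within 4 moves, so the order of the required stops is forced.
Route from N: 2× up (reaching B), right to C, down to J — 4 moves in all.
Check: all required cells visited; 4 ≤ 4 moves.

N, I, B, C, J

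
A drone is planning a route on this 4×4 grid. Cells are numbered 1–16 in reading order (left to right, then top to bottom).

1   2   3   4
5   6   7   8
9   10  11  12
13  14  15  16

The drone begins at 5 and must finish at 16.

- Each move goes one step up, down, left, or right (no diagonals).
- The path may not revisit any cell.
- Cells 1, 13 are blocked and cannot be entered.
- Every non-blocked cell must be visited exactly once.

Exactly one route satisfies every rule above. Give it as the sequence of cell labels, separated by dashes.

5 - 9 - 10 - 14 - 15 - 11 - 7 - 6 - 2 - 3 - 4 - 8 - 12 - 16

Need to visit all 14 open cells exactly once, starting at 5 and ending at 16.
Cell 2 has only two open neighbours (6 and 3), so the path must pass straight through it: one of those is the cell it's entered from and the other is where it exits.
Route from 5: down to 9, right to 10, down to 14, right to 15, 2× up (reaching 7), left to 6, up to 2, 2× right (reaching 4), 3× down (reaching 16) — 13 moves in all.
Check: all 14 open cells covered.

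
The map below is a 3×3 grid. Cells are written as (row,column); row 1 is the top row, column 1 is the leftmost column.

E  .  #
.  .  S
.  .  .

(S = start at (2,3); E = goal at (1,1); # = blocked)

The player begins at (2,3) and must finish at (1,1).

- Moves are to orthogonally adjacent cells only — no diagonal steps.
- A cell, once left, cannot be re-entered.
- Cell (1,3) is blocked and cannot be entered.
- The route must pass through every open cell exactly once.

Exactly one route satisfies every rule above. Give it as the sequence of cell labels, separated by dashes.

Need to visit all 8 open cells exactly once, starting at (2,3) and ending at (1,1).
Cell (3,1) has only two open neighbours ((2,1) and (3,2)), so the path must pass straight through it: one of those is the cell it's entered from and the other is where it exits.
Route from (2,3): down 1 to (3,3), left 2 to (3,1), up 1 to (2,1), right 1 to (2,2), up 1 to (1,2), left 1 to (1,1) — 7 moves in all.
Check: all 8 open cells covered.

(2,3) - (3,3) - (3,2) - (3,1) - (2,1) - (2,2) - (1,2) - (1,1)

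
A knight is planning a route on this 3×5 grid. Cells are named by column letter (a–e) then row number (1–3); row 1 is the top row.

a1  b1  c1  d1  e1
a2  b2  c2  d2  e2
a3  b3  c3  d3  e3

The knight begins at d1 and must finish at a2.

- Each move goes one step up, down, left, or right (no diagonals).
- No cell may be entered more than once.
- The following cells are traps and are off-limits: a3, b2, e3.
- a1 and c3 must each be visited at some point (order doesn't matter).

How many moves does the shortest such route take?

Any route passes through a1 and c3 in some order between d1 and a2. Summing Manhattan distances along each leg and taking the cheapest ordering (d1 → c3 → a1 → a2) gives a lower bound of 3 + 4 + 1 = 8 moves.
A route of 8 moves achieves this: d1 → d2 → d3 → c3 → c2 → c1 → b1 → a1 → a2.
Since 8 matches the lower bound, it is optimal.

8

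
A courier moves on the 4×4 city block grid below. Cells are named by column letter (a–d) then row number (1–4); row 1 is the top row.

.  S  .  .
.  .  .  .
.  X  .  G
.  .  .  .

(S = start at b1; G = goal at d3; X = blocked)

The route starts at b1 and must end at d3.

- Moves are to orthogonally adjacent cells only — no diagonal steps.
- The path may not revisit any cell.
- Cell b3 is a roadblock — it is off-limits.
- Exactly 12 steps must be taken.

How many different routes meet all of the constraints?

4

Need simple routes of exactly 12 moves from b1 to d3 (Manhattan distance 4, so 4 moves are spent on a detour and 4 undoing it).
Enumerating: b1 b2 a2 a3 a4 b4 c4 c3 c2 c1 d1 d2 d3 | b1 a1 a2 a3 a4 b4 c4 c3 c2 c1 d1 d2 d3 | b1 c1 d1 d2 c2 b2 a2 a3 a4 b4 c4 c3 d3 | b1 c1 d1 d2 c2 b2 a2 a3 a4 b4 c4 d4 d3.
That gives 4 routes.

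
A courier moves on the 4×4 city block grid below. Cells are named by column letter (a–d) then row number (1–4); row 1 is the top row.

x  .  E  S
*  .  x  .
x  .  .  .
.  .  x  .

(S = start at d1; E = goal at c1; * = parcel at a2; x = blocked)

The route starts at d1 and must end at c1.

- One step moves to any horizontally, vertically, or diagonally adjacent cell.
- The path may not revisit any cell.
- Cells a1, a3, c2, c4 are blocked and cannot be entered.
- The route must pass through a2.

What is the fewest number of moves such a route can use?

Any route passes through a2 somewhere between d1 and c1. Summing Chebyshev distances along the two legs (d1 → a2 → c1) gives a lower bound of 3 + 2 = 5 moves.
The shortest route satisfying every rule uses 6 moves: d1 → d2 → c3 → b2 → a2 → b1 → c1.
The no-revisit rule (legs can't share cells) pushes the minimum above the 5-move bound; an exhaustive check rules out every length from 5 to 5, leaving 6 as the minimum.

6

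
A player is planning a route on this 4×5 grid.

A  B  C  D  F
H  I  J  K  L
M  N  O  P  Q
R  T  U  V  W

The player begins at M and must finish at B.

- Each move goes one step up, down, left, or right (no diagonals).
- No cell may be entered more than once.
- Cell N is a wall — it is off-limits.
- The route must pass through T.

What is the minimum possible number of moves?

7

Any route passes through T somewhere between M and B. Summing Manhattan distances along the two legs (M → T → B) gives a lower bound of 2 + 3 = 5 moves.
That bound ignores the blocked cells. Measuring each leg by the fewest moves that actually steer around them (M→T: 2; T→B: 5) raises the lower bound to 7.
A route of 7 moves exists: M → R → T → U → O → J → C → B.
Since 7 matches that lower bound, it is optimal.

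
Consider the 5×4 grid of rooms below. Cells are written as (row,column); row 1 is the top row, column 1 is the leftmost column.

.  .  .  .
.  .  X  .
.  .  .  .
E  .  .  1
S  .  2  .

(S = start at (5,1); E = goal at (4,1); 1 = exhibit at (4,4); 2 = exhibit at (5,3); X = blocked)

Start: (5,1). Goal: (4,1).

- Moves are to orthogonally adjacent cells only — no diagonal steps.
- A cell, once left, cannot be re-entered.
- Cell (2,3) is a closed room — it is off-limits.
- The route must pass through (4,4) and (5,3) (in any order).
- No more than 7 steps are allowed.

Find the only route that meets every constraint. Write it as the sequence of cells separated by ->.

(5,1) -> (5,2) -> (5,3) -> (5,4) -> (4,4) -> (4,3) -> (4,2) -> (4,1)

The 7-move cap with required stops at (4,4), (5,3) leaves no slack for detours.
Route from (5,1): right 3 to (5,4), up 1 to (4,4), left 3 to (4,1) — 7 moves in all.
Check: all required cells visited; 7 ≤ 7 moves.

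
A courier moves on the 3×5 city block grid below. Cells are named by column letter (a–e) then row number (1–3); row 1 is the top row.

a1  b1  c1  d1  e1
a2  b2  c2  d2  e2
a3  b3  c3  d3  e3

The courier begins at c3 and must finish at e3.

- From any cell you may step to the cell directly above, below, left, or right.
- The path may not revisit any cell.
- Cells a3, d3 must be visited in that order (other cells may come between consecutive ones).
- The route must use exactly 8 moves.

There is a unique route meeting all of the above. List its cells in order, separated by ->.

The waypoints must appear in the order a3, d3, with no cell reused.
Route from c3: 2× left (reaching a3), up to a2, 3× right (reaching d2), down to d3, right to e3 — 8 moves in all.
Check: order respected (a3 at step 2, d3 at step 7); 8 moves as required.

c3 -> b3 -> a3 -> a2 -> b2 -> c2 -> d2 -> d3 -> e3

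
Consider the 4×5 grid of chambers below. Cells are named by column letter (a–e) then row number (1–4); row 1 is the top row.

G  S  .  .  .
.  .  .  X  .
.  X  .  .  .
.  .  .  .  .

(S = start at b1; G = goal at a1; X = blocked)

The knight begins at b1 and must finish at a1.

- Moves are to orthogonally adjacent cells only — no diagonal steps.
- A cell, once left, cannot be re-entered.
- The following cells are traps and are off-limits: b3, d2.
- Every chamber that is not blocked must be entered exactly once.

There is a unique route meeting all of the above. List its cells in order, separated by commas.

Need to visit all 18 open cells exactly once, starting at b1 and ending at a1.
Cell e2 has only two open neighbours (e1 and e3), so the path must pass straight through it: one of those is the cell it's entered from and the other is where it exits.
Route from b1: down 1 to b2, right 1 to c2, up 1 to c1, right 2 to e1, down 3 to e4, left 1 to d4, up 1 to d3, left 1 to c3, down 1 to c4, left 2 to a4, up 3 to a1 — 17 moves in all.
Check: all 18 open cells covered.

b1, b2, c2, c1, d1, e1, e2, e3, e4, d4, d3, c3, c4, b4, a4, a3, a2, a1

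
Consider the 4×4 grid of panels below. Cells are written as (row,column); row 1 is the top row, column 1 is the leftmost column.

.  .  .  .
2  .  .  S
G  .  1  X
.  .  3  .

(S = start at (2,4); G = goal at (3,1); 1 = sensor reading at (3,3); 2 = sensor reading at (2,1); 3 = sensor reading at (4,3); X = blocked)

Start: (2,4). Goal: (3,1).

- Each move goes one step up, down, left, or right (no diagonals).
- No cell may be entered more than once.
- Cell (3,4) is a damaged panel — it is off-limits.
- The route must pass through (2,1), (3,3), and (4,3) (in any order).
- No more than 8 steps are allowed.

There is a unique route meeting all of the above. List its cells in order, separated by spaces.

The 8-move cap with required stops at (2,1), (3,3), (4,3) leaves no slack for detours.
Route from (2,4): left 1 to (2,3), down 2 to (4,3), left 1 to (4,2), up 2 to (2,2), left 1 to (2,1), down 1 to (3,1) — 8 moves in all.
Check: all required cells visited; 8 ≤ 8 moves.

(2,4) (2,3) (3,3) (4,3) (4,2) (3,2) (2,2) (2,1) (3,1)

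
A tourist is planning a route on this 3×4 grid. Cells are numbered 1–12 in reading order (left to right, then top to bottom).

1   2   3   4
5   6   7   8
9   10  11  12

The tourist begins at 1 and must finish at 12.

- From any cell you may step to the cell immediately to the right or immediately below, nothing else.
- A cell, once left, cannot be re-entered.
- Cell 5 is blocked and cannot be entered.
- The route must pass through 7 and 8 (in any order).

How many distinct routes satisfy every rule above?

2

A right/down-only route from 1 to 12 makes exactly 2 down-moves and 3 right-moves in some order.
With no other constraints that would be C(5,2) = 10 routes.
A monotone route can only reach the required cells in the order 7, 8, so split there and multiply the segment counts (each segment already excludes blocked cells): 1→7: 2; 7→8: 1; 8→12: 1; product = 2.
That gives 2 routes.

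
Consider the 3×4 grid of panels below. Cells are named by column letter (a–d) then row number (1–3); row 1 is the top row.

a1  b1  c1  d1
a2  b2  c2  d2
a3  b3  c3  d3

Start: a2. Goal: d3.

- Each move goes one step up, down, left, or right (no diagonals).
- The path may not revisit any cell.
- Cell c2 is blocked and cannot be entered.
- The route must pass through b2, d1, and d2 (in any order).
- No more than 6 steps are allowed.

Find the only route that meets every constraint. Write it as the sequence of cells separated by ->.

The budget equals the shortest possible length, so every move has to be on a shortest route through the required cells.
Route from a2: right to b2, up to b1, 2× right (reaching d1), 2× down (reaching d3) — 6 moves in all.
Check: all required cells visited; 6 ≤ 6 moves.

a2 -> b2 -> b1 -> c1 -> d1 -> d2 -> d3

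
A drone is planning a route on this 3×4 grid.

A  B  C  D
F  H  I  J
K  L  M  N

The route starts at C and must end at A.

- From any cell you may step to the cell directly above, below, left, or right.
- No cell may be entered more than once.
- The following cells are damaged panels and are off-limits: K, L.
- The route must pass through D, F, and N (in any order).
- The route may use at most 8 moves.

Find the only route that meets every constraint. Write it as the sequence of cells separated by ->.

C -> D -> J -> N -> M -> I -> H -> F -> A

The budget equals the shortest possible length, so every move has to be on a shortest route through the required cells.
Route from C: right 1 to D, down 2 to N, left 1 to M, up 1 to I, left 2 to F, up 1 to A — 8 moves in all.
Check: all required cells visited; 8 ≤ 8 moves.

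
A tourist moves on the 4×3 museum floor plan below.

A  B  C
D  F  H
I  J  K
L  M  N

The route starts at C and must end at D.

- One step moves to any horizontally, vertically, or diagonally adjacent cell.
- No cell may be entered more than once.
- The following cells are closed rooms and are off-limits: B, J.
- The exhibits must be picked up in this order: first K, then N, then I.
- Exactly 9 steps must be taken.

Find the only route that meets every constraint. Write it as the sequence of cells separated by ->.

The waypoints must appear in the order K, N, I, with no cell reused.
Route from C: down 3 to N, left 2 to L, up 1 to I, up-right 1 to F, up-left 1 to A, down 1 to D — 9 moves in all.
Check: order respected (K at step 2, N at step 3, I at step 6); 9 moves as required.

C -> H -> K -> N -> M -> L -> I -> F -> A -> D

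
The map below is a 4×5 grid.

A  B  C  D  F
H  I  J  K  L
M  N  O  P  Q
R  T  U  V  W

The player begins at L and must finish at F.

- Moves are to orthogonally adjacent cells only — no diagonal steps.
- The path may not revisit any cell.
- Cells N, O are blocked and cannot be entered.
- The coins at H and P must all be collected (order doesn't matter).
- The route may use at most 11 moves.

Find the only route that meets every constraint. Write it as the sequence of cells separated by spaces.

Any route must reach H and P and still end at F within 11 moves, so the order of the required stops is forced.
Route from L: down 1 to Q, left 1 to P, up 1 to K, left 3 to H, up 1 to A, right 4 to F — 11 moves in all.
Check: all required cells visited; 11 ≤ 11 moves.

L Q P K J I H A B C D F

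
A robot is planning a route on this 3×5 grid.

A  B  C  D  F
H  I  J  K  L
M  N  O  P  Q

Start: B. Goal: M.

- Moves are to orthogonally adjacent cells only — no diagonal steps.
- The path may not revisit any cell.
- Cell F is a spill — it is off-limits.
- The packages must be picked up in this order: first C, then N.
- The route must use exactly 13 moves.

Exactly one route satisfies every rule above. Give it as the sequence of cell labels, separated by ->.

The waypoints must appear in the order C, N, with no cell reused.
Route from B: left to A, down to H, 2× right (reaching J), up to C, right to D, down to K, right to L, down to Q, 4× left (reaching M) — 13 moves in all.
Check: order respected (C at step 5, N at step 12); 13 moves as required.

B -> A -> H -> I -> J -> C -> D -> K -> L -> Q -> P -> O -> N -> M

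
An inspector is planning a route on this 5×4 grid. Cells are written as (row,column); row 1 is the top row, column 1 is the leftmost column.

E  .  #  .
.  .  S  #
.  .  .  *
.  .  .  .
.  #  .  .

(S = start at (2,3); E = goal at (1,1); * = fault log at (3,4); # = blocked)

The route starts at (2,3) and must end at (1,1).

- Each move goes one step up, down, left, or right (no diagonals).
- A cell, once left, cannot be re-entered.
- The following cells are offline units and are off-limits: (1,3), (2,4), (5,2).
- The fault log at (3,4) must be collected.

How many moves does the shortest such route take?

Any route passes through (3,4) somewhere between (2,3) and (1,1). Summing Manhattan distances along the two legs ((2,3) → (3,4) → (1,1)) gives a lower bound of 2 + 5 = 7 moves.
The shortest route satisfying every rule uses 9 moves: (2,3) → (3,3) → (3,4) → (4,4) → (4,3) → (4,2) → (3,2) → (2,2) → (1,2) → (1,1).
The bound of 7 isn't tight here; checking systematically, no route of length 7 through 8 satisfies every constraint, so 9 is the minimum.

9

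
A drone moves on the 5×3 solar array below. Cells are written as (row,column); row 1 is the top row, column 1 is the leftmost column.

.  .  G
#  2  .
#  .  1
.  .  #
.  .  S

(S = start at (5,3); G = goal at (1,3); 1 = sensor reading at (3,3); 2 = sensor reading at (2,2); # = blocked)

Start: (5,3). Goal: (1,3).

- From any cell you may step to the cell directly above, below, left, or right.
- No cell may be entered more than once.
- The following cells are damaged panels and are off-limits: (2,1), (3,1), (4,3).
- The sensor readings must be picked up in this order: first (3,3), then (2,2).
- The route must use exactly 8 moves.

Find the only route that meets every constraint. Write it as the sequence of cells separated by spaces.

(5,3) (5,2) (4,2) (3,2) (3,3) (2,3) (2,2) (1,2) (1,3)

The waypoints must appear in the order (3,3), (2,2), with no cell reused.
Route from (5,3): left 1 to (5,2), up 2 to (3,2), right 1 to (3,3), up 1 to (2,3), left 1 to (2,2), up 1 to (1,2), right 1 to (1,3) — 8 moves in all.
Check: order respected (1 at step 4, 2 at step 6); 8 moves as required.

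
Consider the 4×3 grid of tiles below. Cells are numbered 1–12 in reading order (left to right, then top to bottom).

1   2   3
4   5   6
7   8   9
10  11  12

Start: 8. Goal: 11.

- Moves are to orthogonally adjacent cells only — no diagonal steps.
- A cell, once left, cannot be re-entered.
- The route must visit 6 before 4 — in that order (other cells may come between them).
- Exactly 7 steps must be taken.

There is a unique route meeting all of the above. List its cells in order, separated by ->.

The waypoints must appear in the order 6, 4, with no cell reused.
Route from 8: right 1 to 9, up 1 to 6, left 2 to 4, down 2 to 10, right 1 to 11 — 7 moves in all.
Check: order respected (6 at step 2, 4 at step 4); 7 moves as required.

8 -> 9 -> 6 -> 5 -> 4 -> 7 -> 10 -> 11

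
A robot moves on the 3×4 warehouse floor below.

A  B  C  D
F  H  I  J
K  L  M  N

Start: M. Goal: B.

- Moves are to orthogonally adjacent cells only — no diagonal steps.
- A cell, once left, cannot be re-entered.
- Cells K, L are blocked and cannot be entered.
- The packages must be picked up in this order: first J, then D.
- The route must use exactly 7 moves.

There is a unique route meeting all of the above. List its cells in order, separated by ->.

M -> N -> J -> D -> C -> I -> H -> B

The waypoints must appear in the order J, D, with no cell reused.
Route from M: right 1 to N, up 2 to D, left 1 to C, down 1 to I, left 1 to H, up 1 to B — 7 moves in all.
Check: order respected (J at step 2, D at step 3); 7 moves as required.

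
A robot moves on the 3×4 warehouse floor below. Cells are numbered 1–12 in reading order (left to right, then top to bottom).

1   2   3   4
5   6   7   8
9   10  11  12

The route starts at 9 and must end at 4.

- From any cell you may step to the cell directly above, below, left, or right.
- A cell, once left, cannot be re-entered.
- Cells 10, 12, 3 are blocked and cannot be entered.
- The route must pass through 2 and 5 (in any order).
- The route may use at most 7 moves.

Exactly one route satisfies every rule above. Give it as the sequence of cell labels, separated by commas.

9, 5, 1, 2, 6, 7, 8, 4

The budget equals the shortest possible length, so every move has to be on a shortest route through the required cells.
Route from 9: up 2 to 1, right 1 to 2, down 1 to 6, right 2 to 8, up 1 to 4 — 7 moves in all.
Check: all required cells visited; 7 ≤ 7 moves.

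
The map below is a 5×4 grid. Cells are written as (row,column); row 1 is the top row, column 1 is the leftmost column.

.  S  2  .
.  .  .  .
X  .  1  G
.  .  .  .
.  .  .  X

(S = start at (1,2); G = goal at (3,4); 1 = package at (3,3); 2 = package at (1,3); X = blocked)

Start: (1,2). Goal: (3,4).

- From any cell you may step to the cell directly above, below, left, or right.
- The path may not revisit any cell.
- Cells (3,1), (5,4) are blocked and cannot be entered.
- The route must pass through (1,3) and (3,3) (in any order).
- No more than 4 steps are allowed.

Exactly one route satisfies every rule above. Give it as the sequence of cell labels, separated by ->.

The 4-move cap with required stops at (1,3), (3,3) leaves no slack for detours.
Route from (1,2): right to (1,3), 2× down (reaching (3,3)), right to (3,4) — 4 moves in all.
Check: all required cells visited; 4 ≤ 4 moves.

(1,2) -> (1,3) -> (2,3) -> (3,3) -> (3,4)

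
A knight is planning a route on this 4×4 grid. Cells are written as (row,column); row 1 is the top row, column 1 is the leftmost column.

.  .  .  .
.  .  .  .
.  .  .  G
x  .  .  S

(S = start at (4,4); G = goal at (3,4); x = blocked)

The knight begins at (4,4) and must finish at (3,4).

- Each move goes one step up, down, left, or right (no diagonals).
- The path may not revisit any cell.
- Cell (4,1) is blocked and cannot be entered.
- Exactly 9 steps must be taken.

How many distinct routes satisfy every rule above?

12

Need simple routes of exactly 9 moves from (4,4) to (3,4) (Manhattan distance 1, so 4 moves are spent on a detour and 4 undoing it).
Branch systematically from the start, pruning whenever the remaining move budget drops below the Manhattan distance to (3,4) or differs from it in parity. Every completion starts via (4,3): 12 (no valid completion starts via (3,4)).
That gives 12 routes.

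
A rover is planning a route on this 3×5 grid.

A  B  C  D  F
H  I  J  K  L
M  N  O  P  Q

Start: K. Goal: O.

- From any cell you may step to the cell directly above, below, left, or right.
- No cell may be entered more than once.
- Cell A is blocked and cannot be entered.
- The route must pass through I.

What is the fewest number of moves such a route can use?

Any route passes through I somewhere between K and O. Summing Manhattan distances along the two legs (K → I → O) gives a lower bound of 2 + 2 = 4 moves.
A route of 4 moves achieves this: K → J → I → N → O.
Since 4 matches the lower bound, it is optimal.

4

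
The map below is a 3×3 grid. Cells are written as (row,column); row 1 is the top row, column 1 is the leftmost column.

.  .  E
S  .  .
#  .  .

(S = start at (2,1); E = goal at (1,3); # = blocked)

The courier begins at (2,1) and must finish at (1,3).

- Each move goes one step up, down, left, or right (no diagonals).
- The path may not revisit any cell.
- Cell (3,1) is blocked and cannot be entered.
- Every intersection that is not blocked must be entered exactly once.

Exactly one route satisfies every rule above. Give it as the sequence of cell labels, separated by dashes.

Need to visit all 8 open cells exactly once, starting at (2,1) and ending at (1,3).
Route from (2,1): up to (1,1), right to (1,2), 2× down (reaching (3,2)), right to (3,3), 2× up (reaching (1,3)) — 7 moves in all.
Check: all 8 open cells covered.

(2,1) - (1,1) - (1,2) - (2,2) - (3,2) - (3,3) - (2,3) - (1,3)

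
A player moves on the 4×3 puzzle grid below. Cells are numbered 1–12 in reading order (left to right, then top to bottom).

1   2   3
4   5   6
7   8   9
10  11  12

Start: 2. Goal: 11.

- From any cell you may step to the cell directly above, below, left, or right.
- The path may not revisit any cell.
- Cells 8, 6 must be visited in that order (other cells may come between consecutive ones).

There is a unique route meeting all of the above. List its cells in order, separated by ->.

The waypoints must appear in the order 8, 6, with no cell reused.
Route from 2: left to 1, 2× down (reaching 7), right to 8, up to 5, right to 6, 2× down (reaching 12), left to 11 — 9 moves in all.
Check: order respected (8 at step 4, 6 at step 6).

2 -> 1 -> 4 -> 7 -> 8 -> 5 -> 6 -> 9 -> 12 -> 11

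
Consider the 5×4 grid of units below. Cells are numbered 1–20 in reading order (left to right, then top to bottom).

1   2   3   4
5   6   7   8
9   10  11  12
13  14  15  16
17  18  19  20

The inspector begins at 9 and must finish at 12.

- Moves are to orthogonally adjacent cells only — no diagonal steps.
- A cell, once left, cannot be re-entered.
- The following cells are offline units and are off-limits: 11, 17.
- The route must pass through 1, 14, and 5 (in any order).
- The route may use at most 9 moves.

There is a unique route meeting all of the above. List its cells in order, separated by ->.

9 -> 5 -> 1 -> 2 -> 6 -> 10 -> 14 -> 15 -> 16 -> 12

The 9-move cap with required stops at 1, 14, 5 leaves no slack for detours.
Route from 9: up 2 to 1, right 1 to 2, down 3 to 14, right 2 to 16, up 1 to 12 — 9 moves in all.
Check: all required cells visited; 9 ≤ 9 moves.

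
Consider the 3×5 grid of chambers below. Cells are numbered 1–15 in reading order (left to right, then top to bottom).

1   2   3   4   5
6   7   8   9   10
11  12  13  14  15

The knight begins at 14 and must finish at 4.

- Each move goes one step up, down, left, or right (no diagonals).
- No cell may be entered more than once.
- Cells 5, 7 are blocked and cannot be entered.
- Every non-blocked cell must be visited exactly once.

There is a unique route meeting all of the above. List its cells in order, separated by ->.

Need to visit all 13 open cells exactly once, starting at 14 and ending at 4.
Cell 10 has only two open neighbours (15 and 9), so the path must pass straight through it: one of those is the cell it's entered from and the other is where it exits.
Route from 14: right to 15, up to 10, 2× left (reaching 8), down to 13, 2× left (reaching 11), 2× up (reaching 1), 3× right (reaching 4) — 12 moves in all.
Check: all 13 open cells covered.

14 -> 15 -> 10 -> 9 -> 8 -> 13 -> 12 -> 11 -> 6 -> 1 -> 2 -> 3 -> 4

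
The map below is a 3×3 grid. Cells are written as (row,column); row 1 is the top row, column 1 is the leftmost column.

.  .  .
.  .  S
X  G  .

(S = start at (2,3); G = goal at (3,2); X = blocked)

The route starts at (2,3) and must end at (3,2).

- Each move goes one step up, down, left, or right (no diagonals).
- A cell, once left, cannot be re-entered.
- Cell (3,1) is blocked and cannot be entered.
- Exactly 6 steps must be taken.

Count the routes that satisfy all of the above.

Need simple routes of exactly 6 moves from (2,3) to (3,2) (Manhattan distance 2, so 2 moves are spent on a detour and 2 undoing it).
Enumerating: (2,3) (1,3) (1,2) (1,1) (2,1) (2,2) (3,2).
That gives 1 route.

1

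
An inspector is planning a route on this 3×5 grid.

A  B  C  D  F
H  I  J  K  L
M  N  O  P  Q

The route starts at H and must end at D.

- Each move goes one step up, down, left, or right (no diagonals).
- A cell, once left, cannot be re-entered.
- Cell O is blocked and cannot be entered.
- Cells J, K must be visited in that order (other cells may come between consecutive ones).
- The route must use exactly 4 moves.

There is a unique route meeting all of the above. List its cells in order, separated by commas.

The waypoints must appear in the order J, K, with no cell reused.
Route from H: right 3 to K, up 1 to D — 4 moves in all.
Check: order respected (J at step 2, K at step 3); 4 moves as required.

H, I, J, K, D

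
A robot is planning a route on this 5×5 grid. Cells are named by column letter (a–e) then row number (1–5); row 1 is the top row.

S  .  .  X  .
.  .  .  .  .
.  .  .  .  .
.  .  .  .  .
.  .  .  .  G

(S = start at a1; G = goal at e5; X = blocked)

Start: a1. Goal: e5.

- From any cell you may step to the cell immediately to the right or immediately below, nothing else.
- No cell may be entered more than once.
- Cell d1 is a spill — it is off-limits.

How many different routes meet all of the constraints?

A right/down-only route from a1 to e5 makes exactly 4 down-moves and 4 right-moves in some order.
With no other constraints that would be C(8,4) = 70 routes.
Subtract routes through each blocked cell (inclusion–exclusion for overlaps): − through d1: 5 → 65.
That gives 65 routes.

65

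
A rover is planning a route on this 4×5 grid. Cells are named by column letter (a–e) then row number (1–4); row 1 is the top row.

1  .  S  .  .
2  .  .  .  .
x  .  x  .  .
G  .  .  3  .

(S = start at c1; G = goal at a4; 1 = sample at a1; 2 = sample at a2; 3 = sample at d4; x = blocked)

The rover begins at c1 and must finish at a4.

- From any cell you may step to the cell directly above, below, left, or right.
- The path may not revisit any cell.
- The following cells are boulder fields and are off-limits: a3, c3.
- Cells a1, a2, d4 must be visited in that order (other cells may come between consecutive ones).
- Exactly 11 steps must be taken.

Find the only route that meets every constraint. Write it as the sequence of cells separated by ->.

c1 -> b1 -> a1 -> a2 -> b2 -> c2 -> d2 -> d3 -> d4 -> c4 -> b4 -> a4

The waypoints must appear in the order a1, a2, d4, with no cell reused.
Route from c1: left 2 to a1, down 1 to a2, right 3 to d2, down 2 to d4, left 3 to a4 — 11 moves in all.
Check: order respected (1 at step 2, 2 at step 3, 3 at step 8); 11 moves as required.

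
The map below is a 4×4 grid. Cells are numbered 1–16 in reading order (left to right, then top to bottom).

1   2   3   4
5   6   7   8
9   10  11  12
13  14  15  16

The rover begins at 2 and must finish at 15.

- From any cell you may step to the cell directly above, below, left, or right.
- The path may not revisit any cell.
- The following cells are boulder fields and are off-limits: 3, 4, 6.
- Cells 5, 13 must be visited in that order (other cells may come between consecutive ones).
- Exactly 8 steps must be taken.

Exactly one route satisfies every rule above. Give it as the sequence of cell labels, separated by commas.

The waypoints must appear in the order 5, 13, with no cell reused.
Route from 2: left to 1, 3× down (reaching 13), right to 14, up to 10, right to 11, down to 15 — 8 moves in all.
Check: order respected (5 at step 2, 13 at step 4); 8 moves as required.

2, 1, 5, 9, 13, 14, 10, 11, 15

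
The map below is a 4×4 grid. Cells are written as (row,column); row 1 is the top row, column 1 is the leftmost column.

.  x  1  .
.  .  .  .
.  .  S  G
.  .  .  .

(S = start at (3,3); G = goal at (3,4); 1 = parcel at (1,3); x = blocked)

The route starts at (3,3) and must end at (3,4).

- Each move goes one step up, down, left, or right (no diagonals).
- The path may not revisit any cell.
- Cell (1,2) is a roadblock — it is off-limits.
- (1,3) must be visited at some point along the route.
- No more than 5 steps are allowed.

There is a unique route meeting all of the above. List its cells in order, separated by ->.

(3,3) -> (2,3) -> (1,3) -> (1,4) -> (2,4) -> (3,4)

The budget equals the shortest possible length, so every move has to be on a shortest route through the required cells.
Route from (3,3): 2× up (reaching (1,3)), right to (1,4), 2× down (reaching (3,4)) — 5 moves in all.
Check: all required cells visited; 5 ≤ 5 moves.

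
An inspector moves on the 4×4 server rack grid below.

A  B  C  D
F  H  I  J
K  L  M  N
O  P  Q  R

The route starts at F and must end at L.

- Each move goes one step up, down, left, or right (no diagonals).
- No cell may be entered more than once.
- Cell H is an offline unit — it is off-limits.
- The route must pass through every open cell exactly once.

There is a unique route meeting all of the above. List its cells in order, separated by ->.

F -> A -> B -> C -> D -> J -> I -> M -> N -> R -> Q -> P -> O -> K -> L

Need to visit all 15 open cells exactly once, starting at F and ending at L.
Cell O has only two open neighbours (K and P), so the path must pass straight through it: one of those is the cell it's entered from and the other is where it exits.
Route from F: up 1 to A, right 3 to D, down 1 to J, left 1 to I, down 1 to M, right 1 to N, down 1 to R, left 3 to O, up 1 to K, right 1 to L — 14 moves in all.
Check: all 15 open cells covered.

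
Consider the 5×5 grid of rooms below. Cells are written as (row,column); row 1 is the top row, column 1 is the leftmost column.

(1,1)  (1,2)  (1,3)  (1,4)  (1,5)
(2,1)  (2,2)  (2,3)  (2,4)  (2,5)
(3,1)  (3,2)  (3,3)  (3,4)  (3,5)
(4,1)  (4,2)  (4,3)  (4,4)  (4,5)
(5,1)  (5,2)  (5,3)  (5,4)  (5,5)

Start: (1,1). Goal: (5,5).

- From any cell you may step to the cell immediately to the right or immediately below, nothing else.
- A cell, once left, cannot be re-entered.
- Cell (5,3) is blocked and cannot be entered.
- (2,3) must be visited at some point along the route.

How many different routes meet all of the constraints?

27

A right/down-only route from (1,1) to (5,5) makes exactly 4 down-moves and 4 right-moves in some order.
With no other constraints that would be C(8,4) = 70 routes.
Split at (2,3) and multiply the segment counts (each segment already excludes blocked cells): (1,1)→(2,3): 3; (2,3)→(5,5): 9; product = 27.
That gives 27 routes.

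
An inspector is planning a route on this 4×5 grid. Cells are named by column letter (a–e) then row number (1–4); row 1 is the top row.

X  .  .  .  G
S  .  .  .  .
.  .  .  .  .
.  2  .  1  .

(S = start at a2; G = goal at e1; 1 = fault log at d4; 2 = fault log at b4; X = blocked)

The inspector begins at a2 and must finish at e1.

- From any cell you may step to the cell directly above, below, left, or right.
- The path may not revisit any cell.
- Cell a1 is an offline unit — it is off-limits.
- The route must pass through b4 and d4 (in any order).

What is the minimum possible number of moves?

9

Any route passes through b4 and d4 in some order between a2 and e1. Summing Manhattan distances along each leg and taking the cheapest ordering (a2 → b4 → d4 → e1) gives a lower bound of 3 + 2 + 4 = 9 moves.
A route of 9 moves achieves this: a2 → a3 → a4 → b4 → c4 → d4 → d3 → d2 → d1 → e1.
Since 9 matches the lower bound, it is optimal.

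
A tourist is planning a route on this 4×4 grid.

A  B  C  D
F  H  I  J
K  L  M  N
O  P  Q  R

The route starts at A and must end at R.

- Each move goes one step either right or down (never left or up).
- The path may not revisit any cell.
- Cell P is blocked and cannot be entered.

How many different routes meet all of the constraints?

A right/down-only route from A to R makes exactly 3 down-moves and 3 right-moves in some order.
With no other constraints that would be C(6,3) = 20 routes.
Subtract routes through each blocked cell (inclusion–exclusion for overlaps): − through P: 4 → 16.
That gives 16 routes.

16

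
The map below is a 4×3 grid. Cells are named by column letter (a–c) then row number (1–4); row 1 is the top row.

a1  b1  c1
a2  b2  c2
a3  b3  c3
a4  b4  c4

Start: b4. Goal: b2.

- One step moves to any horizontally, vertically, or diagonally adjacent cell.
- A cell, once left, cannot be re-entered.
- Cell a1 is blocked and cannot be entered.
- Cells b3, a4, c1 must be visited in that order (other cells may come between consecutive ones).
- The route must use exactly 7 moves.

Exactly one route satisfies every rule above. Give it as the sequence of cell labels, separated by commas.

The waypoints must appear in the order b3, a4, c1, with no cell reused.
Route from b4: up 1 to b3, down-left 1 to a4, up 2 to a2, up-right 1 to b1, right 1 to c1, down-left 1 to b2 — 7 moves in all.
Check: order respected (b3 at step 1, a4 at step 2, c1 at step 6); 7 moves as required.

b4, b3, a4, a3, a2, b1, c1, b2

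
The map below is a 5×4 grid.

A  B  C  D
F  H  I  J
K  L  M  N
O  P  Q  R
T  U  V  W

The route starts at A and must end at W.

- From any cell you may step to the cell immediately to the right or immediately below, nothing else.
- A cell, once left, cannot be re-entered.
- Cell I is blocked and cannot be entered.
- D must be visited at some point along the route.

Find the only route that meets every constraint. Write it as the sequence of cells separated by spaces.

Moves only go right or down, so the column and row indices never decrease.
Route from A: right 3 to D, down 4 to W — 7 moves in all.
Check: all required cells visited.

A B C D J N R W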